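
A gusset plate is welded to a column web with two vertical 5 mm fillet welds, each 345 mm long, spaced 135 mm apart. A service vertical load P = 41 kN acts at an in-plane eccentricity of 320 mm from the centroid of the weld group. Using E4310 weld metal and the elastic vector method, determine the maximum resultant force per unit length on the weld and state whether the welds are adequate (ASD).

f_max ≈ 271 N/mm; adequate

E43XX → F_EXX = 430 MPa.
Total weld length L_w = 690 mm. Treat welds as unit-width lines.
Polar moment about centroid: J = 2[d³/12 + d(b/2)²] = 2[345³/12 + 345×67.5²] = 9988000 mm³.
Direct shear f_v = P/L_w = 41×10³ / 690 = 59.42 N/mm (vertical).
Torsion M = P·e = 41×10³ × 320 = 13120000 N·mm.
Critical point at (x, y) = (67.5, 172.5) from centroid. f_tx = M·y/J = 226.6 N/mm; f_ty = M·x/J = 88.67 N/mm.
Resultant f_max = √[f_tx² + (f_v + f_ty)²] = √[226.6² + (59.42 + 88.67)²] = 270.7 N/mm.
Capacity per unit length: r_n/Ω = (1/2.0) × 0.6 × 430 × (0.707 × 5) = 456 N/mm.
270.7 ≤ 456 → adequate.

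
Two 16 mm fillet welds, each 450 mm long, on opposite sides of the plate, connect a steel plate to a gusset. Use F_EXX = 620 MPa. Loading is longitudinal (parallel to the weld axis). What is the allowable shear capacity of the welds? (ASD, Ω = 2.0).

R_n/Ω ≈ 1890 kN

Effective throat t_e = 0.707 × 16 = 11.31 mm.
Total length L = 900 mm; A_we = 11.31 × 900 = 10180 mm².
F_nw = 0.6 F_EXX = 0.6 × 620 = 372 MPa.
R_n = 372 × 10180 × 10⁻³ = 3787 kN; R_n/Ω = 3787/2.0 = 1894 kN.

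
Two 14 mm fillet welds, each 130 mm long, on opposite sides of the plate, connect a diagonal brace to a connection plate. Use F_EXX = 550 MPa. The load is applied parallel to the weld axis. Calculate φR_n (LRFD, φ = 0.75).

Effective throat t_e = 0.707 × 14 = 9.898 mm.
Total length L = 260 mm; A_we = 9.898 × 260 = 2573 mm².
F_nw = 0.6 F_EXX = 0.6 × 550 = 330 MPa.
φR_n = 0.75 × 330 × 2573 × 10⁻³ = 636.9 kN.

φR_n ≈ 637 kN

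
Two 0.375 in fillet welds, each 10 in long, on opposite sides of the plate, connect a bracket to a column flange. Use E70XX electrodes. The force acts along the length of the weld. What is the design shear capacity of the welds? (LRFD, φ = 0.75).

E70XX → F_EXX = 70 ksi.
Effective throat t_e = 0.707 × 0.375 = 0.2651 in.
Total length L = 20 in; A_we = 0.2651 × 20 = 5.303 in².
F_nw = 0.6 F_EXX = 0.6 × 70 = 42 ksi.
φR_n = 0.75 × 42 × 5.303 = 167 kips.

φR_n ≈ 167 kips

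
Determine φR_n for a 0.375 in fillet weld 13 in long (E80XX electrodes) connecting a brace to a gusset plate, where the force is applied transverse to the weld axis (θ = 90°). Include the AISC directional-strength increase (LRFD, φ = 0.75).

φR_n ≈ 186 kip

E80XX → F_EXX = 80 ksi.
t_e = 0.707 × 0.375 = 0.2651 in; A_we = 0.2651 × 13 = 3.447 in².
Directional factor: 1.0 + 0.5 sin^1.5(90°) = 1.5.
F_nw = 0.6 × 80 × 1.5 = 72 ksi.
φR_n = 0.75 × 72 × 3.447 = 186.1 kip.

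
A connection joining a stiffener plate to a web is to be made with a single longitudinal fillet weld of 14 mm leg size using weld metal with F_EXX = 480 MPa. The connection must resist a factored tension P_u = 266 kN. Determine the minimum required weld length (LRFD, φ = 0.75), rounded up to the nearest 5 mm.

Throat t_e = 0.707 × 14 = 9.898 mm.
φr_n = 0.75 × 0.6 × 480 × 9.898 × 10⁻³ = 2.138 kN/mm.
L_req = P_u / φr_n = 266 / 2.138 = 124.4 mm total.
Round up → use L = 125 mm.

L = 125 mm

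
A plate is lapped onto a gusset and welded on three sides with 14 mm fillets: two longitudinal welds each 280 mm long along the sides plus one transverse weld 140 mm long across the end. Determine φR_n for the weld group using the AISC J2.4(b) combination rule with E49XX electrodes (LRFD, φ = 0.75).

φR_n ≈ 1530 kN

E49XX → F_EXX = 490 MPa.
t_e = 0.707 × 14 = 9.898 mm.
R_nwl = 0.6 × 490 × 9.898 × 560 × 10⁻³ = 1630 kN (longitudinal, 2 welds).
R_nwt = 0.6 × 490 × 9.898 × 140 × 10⁻³ = 407.4 kN (transverse, base value).
(i) R_nwl + R_nwt = 2037 kN; (ii) 0.85 R_nwl + 1.5 R_nwt = 1996 kN.
R_n = max = 2037 kN [governs: (i)]; φR_n = 1528 kN.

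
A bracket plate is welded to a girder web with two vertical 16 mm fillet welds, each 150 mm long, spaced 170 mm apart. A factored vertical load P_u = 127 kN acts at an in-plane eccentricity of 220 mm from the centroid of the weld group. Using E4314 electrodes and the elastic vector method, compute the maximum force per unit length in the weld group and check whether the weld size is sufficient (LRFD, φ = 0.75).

E43XX → F_EXX = 430 MPa.
Total weld length L_w = 300 mm. Treat welds as unit-width lines.
Polar moment about centroid: J = 2[d³/12 + d(b/2)²] = 2[150³/12 + 150×85²] = 2730000 mm³.
Direct shear f_v = P/L_w = 127×10³ / 300 = 423.3 N/mm (vertical).
Torsion M = P·e = 127×10³ × 220 = 27940000 N·mm.
Critical point at (x, y) = (85, 75) from centroid. f_tx = M·y/J = 767.6 N/mm; f_ty = M·x/J = 869.9 N/mm.
Resultant f_max = √[f_tx² + (f_v + f_ty)²] = √[767.6² + (423.3 + 869.9)²] = 1504 N/mm.
Capacity per unit length: φr_n = 0.75 × 0.6 × 430 × (0.707 × 16) = 2189 N/mm.
1504 ≤ 2189 → adequate.

f_max ≈ 1500 N/mm; adequate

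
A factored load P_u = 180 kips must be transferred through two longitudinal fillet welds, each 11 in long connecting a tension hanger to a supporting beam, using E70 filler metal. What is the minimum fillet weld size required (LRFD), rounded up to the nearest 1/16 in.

w = 3/8 in

E70XX → F_EXX = 70 ksi.
Total weld length L = 22 in.
Required throat t_e = P_u / (φ × 0.6 F_EXX × L) = 180 / (0.75 × 0.6 × 70 × 22) = 0.2597 in.
Required leg w = t_e / 0.707 = 0.3674 in → use 3/8 in.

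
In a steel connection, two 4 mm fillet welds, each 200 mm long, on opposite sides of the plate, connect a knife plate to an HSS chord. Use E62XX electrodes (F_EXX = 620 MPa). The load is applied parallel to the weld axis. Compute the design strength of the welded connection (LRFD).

Effective throat t_e = 0.707 × 4 = 2.828 mm.
Total length L = 400 mm; A_we = 2.828 × 400 = 1131 mm².
F_nw = 0.6 F_EXX = 0.6 × 620 = 372 MPa.
φR_n = 0.75 × 372 × 1131 × 10⁻³ = 315.6 kN.

φR_n ≈ 316 kN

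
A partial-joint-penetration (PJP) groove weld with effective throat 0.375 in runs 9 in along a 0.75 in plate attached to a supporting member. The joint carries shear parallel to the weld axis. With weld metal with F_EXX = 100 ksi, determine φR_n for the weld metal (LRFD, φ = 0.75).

φR_n ≈ 152 kips

Effective throat (given) t_e = 0.375 in.
A_we = 0.375 × 9 = 3.375 in².
F_nw = 0.6 F_EXX = 60 ksi.
φR_n = 0.75 × 60 × 3.375 = 151.9 kips.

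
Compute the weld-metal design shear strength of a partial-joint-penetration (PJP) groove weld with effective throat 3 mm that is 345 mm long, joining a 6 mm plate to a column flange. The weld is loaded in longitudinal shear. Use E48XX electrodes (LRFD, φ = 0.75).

φR_n ≈ 224 kN

E48XX → F_EXX = 480 MPa.
Effective throat (given) t_e = 3 mm.
A_we = 3 × 345 = 1035 mm².
F_nw = 0.6 F_EXX = 288 MPa.
φR_n = 0.75 × 288 × 1035 × 10⁻³ = 223.6 kN.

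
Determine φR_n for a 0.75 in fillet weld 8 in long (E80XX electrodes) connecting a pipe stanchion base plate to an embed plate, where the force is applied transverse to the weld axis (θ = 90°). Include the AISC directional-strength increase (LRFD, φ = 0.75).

E80XX → F_EXX = 80 ksi.
t_e = 0.707 × 0.75 = 0.5302 in; A_we = 0.5302 × 8 = 4.242 in².
Directional factor: 1.0 + 0.5 sin^1.5(90°) = 1.5.
F_nw = 0.6 × 80 × 1.5 = 72 ksi.
φR_n = 0.75 × 72 × 4.242 = 229.1 kips.

φR_n ≈ 229 kips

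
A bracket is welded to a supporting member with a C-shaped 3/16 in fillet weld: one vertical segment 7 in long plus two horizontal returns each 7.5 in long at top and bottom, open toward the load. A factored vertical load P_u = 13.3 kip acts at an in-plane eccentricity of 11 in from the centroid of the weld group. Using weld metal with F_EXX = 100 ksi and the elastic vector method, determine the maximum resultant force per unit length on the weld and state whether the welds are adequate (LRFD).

f_max ≈ 3.05 kip/in; adequate

Total weld length L_w = 22 in. Treat welds as unit-width lines.
Centroid: x̄ = 2×7.5×3.75 / 22 = 2.557 in from the vertical weld.
Polar moment about centroid: J = I_x + I_y = [7³/12 + 2×7.5×3.5²] + [7×2.557² + 2(7.5³/12 + 7.5×1.193²)] = 349.8 in³.
Direct shear f_v = P/L_w = 13.3 / 22 = 0.6045 kip/in (vertical).
Torsion M = P·e = 13.3 × 11 = 146.3 kip·in.
Critical point at (x, y) = (4.943, 3.5) from centroid. f_tx = M·y/J = 1.464 kip/in; f_ty = M·x/J = 2.068 kip/in.
Resultant f_max = √[f_tx² + (f_v + f_ty)²] = √[1.464² + (0.6045 + 2.068)²] = 3.047 kip/in.
Capacity per unit length: φr_n = 0.75 × 0.6 × 100 × (0.707 × 0.1875) = 5.965 kip/in.
3.047 ≤ 5.965 → adequate.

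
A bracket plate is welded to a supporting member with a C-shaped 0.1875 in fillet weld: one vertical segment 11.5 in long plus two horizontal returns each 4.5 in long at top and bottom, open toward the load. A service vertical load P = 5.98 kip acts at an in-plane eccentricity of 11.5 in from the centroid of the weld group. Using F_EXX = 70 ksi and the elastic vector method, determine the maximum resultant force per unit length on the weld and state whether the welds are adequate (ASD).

Total weld length L_w = 20.5 in. Treat welds as unit-width lines.
Centroid: x̄ = 2×4.5×2.25 / 20.5 = 0.9878 in from the vertical weld.
Polar moment about centroid: J = I_x + I_y = [11.5³/12 + 2×4.5×5.75²] + [11.5×0.9878² + 2(4.5³/12 + 4.5×1.262²)] = 465 in³.
Direct shear f_v = P/L_w = 5.98 / 20.5 = 0.2917 kip/in (vertical).
Torsion M = P·e = 5.98 × 11.5 = 68.77 kip·in.
Critical point at (x, y) = (3.512, 5.75) from centroid. f_tx = M·y/J = 0.8503 kip/in; f_ty = M·x/J = 0.5194 kip/in.
Resultant f_max = √[f_tx² + (f_v + f_ty)²] = √[0.8503² + (0.2917 + 0.5194)²] = 1.175 kip/in.
Capacity per unit length: r_n/Ω = (1/2.0) × 0.6 × 70 × (0.707 × 0.1875) = 2.784 kip/in.
1.175 ≤ 2.784 → adequate.

f_max ≈ 1.18 kip/in; adequate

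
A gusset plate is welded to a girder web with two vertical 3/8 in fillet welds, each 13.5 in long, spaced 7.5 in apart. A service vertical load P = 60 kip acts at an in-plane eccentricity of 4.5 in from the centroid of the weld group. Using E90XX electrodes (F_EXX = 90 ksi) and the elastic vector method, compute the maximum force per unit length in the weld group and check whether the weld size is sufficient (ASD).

Total weld length L_w = 27 in. Treat welds as unit-width lines.
Polar moment about centroid: J = 2[d³/12 + d(b/2)²] = 2[13.5³/12 + 13.5×3.75²] = 789.8 in³.
Direct shear f_v = P/L_w = 60 / 27 = 2.222 kip/in (vertical).
Torsion M = P·e = 60 × 4.5 = 270 kip·in.
Critical point at (x, y) = (3.75, 6.75) from centroid. f_tx = M·y/J = 2.308 kip/in; f_ty = M·x/J = 1.282 kip/in.
Resultant f_max = √[f_tx² + (f_v + f_ty)²] = √[2.308² + (2.222 + 1.282)²] = 4.196 kip/in.
Capacity per unit length: r_n/Ω = (1/2.0) × 0.6 × 90 × (0.707 × 0.375) = 7.158 kip/in.
4.196 ≤ 7.158 → adequate.

f_max ≈ 4.2 kip/in; adequate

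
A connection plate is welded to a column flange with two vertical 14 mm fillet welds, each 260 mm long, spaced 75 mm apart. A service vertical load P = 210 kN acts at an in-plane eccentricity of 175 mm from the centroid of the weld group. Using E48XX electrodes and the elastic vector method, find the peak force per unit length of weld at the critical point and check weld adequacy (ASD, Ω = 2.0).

f_max ≈ 1520 N/mm; NOT adequate

E48XX → F_EXX = 480 MPa.
Total weld length L_w = 520 mm. Treat welds as unit-width lines.
Polar moment about centroid: J = 2[d³/12 + d(b/2)²] = 2[260³/12 + 260×37.5²] = 3661000 mm³.
Direct shear f_v = P/L_w = 210×10³ / 520 = 403.8 N/mm (vertical).
Torsion M = P·e = 210×10³ × 175 = 36750000 N·mm.
Critical point at (x, y) = (37.5, 130) from centroid. f_tx = M·y/J = 1305 N/mm; f_ty = M·x/J = 376.5 N/mm.
Resultant f_max = √[f_tx² + (f_v + f_ty)²] = √[1305² + (403.8 + 376.5)²] = 1521 N/mm.
Capacity per unit length: r_n/Ω = (1/2.0) × 0.6 × 480 × (0.707 × 14) = 1425 N/mm.
1521 > 1425 → NOT adequate.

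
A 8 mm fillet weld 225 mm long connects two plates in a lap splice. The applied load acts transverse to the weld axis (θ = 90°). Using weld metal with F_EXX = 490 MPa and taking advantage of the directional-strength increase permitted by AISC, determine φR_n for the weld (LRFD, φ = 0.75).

t_e = 0.707 × 8 = 5.656 mm; A_we = 5.656 × 225 = 1273 mm².
Directional factor: 1.0 + 0.5 sin^1.5(90°) = 1.5.
F_nw = 0.6 × 490 × 1.5 = 441 MPa.
φR_n = 0.75 × 441 × 1273 × 10⁻³ = 420.9 kN.

φR_n ≈ 421 kN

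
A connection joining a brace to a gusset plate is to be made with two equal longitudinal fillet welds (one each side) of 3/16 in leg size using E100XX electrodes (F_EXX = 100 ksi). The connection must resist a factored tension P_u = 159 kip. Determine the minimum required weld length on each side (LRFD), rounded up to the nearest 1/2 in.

Throat t_e = 0.707 × 0.1875 = 0.1326 in.
φr_n = 0.75 × 0.6 × 100 × 0.1326 = 5.965 kip/in.
L_req = P_u / φr_n = 159 / 5.965 = 26.65 in total.
Per side: 26.65 / 2 = 13.33 in.
Round up → use L = 13.5 in on each side.

L = 13.5 in on each side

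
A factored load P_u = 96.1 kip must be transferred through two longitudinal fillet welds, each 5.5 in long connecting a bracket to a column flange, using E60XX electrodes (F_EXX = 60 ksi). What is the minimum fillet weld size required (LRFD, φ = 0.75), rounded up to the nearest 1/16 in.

w = 1/2 in

Total weld length L = 11 in.
Required throat t_e = P_u / (φ × 0.6 F_EXX × L) = 96.1 / (0.75 × 0.6 × 60 × 11) = 0.3236 in.
Required leg w = t_e / 0.707 = 0.4577 in → use 1/2 in.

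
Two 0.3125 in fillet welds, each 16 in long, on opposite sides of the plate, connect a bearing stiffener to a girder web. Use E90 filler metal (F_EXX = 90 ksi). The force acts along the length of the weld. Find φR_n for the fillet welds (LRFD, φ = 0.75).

φR_n ≈ 286 kip

Effective throat t_e = 0.707 × 0.3125 = 0.2209 in.
Total length L = 32 in; A_we = 0.2209 × 32 = 7.07 in².
F_nw = 0.6 F_EXX = 0.6 × 90 = 54 ksi.
φR_n = 0.75 × 54 × 7.07 = 286.3 kip.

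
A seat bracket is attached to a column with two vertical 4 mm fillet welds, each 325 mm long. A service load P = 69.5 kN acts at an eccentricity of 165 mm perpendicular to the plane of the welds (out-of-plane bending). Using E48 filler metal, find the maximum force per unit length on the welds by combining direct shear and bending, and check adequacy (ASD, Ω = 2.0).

E48XX → F_EXX = 480 MPa.
L_w = 2 × 325 = 650 mm; section modulus (unit throat) S = 2 × L²/6 = 35210 mm².
Direct shear f_v = P/L_w = 69.5×10³/650 = 106.9 N/mm.
Moment M = P × e = 69.5×10³ × 165 = 11468000 N·mm; bending f_b = M/S = 325.7 N/mm.
f_max = √(f_v² + f_b²) = √(106.9² + 325.7²) = 342.8 N/mm.
r_n/Ω = (1/2.0) × 0.6 × 480 × (0.707 × 4) = 407.2 N/mm → adequate.

f_max ≈ 343 N/mm; adequate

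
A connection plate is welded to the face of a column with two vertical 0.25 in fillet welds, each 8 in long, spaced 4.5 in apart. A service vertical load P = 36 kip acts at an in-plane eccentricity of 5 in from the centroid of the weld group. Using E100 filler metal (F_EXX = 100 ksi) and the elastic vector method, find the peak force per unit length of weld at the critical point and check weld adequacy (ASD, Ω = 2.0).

f_max ≈ 6.38 kip/in; NOT adequate

Total weld length L_w = 16 in. Treat welds as unit-width lines.
Polar moment about centroid: J = 2[d³/12 + d(b/2)²] = 2[8³/12 + 8×2.25²] = 166.3 in³.
Direct shear f_v = P/L_w = 36 / 16 = 2.25 kip/in (vertical).
Torsion M = P·e = 36 × 5 = 180 kip·in.
Critical point at (x, y) = (2.25, 4) from centroid. f_tx = M·y/J = 4.329 kip/in; f_ty = M·x/J = 2.435 kip/in.
Resultant f_max = √[f_tx² + (f_v + f_ty)²] = √[4.329² + (2.25 + 2.435)²] = 6.379 kip/in.
Capacity per unit length: r_n/Ω = (1/2.0) × 0.6 × 100 × (0.707 × 0.25) = 5.302 kip/in.
6.379 > 5.302 → NOT adequate.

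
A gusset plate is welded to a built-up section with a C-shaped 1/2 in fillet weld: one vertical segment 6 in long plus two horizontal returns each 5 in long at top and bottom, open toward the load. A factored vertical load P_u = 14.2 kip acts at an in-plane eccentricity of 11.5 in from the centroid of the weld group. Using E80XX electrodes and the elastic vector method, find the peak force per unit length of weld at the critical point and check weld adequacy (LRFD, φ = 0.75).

f_max ≈ 5.59 kip/in; adequate

E80XX → F_EXX = 80 ksi.
Total weld length L_w = 16 in. Treat welds as unit-width lines.
Centroid: x̄ = 2×5×2.5 / 16 = 1.562 in from the vertical weld.
Polar moment about centroid: J = I_x + I_y = [6³/12 + 2×5×3²] + [6×1.562² + 2(5³/12 + 5×0.9375²)] = 152.3 in³.
Direct shear f_v = P/L_w = 14.2 / 16 = 0.8875 kip/in (vertical).
Torsion M = P·e = 14.2 × 11.5 = 163.3 kip·in.
Critical point at (x, y) = (3.438, 3) from centroid. f_tx = M·y/J = 3.217 kip/in; f_ty = M·x/J = 3.686 kip/in.
Resultant f_max = √[f_tx² + (f_v + f_ty)²] = √[3.217² + (0.8875 + 3.686)²] = 5.592 kip/in.
Capacity per unit length: φr_n = 0.75 × 0.6 × 80 × (0.707 × 0.5) = 12.73 kip/in.
5.592 ≤ 12.73 → adequate.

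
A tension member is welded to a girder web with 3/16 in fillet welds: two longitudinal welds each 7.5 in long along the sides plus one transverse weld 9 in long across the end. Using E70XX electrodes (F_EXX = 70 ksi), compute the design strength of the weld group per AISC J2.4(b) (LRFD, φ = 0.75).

φR_n ≈ 110 kips

t_e = 0.707 × 0.1875 = 0.1326 in.
R_nwl = 0.6 × 70 × 0.1326 × 15 = 83.51 kips (longitudinal, 2 welds).
R_nwt = 0.6 × 70 × 0.1326 × 9 = 50.11 kips (transverse, base value).
(i) R_nwl + R_nwt = 133.6 kips; (ii) 0.85 R_nwl + 1.5 R_nwt = 146.2 kips.
R_n = max = 146.2 kips [governs: (ii)]; φR_n = 109.6 kips.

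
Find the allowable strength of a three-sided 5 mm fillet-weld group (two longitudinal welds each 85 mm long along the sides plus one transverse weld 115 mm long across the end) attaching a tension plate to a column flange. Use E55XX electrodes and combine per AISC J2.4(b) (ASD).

E55XX → F_EXX = 550 MPa.
t_e = 0.707 × 5 = 3.535 mm.
R_nwl = 0.6 × 550 × 3.535 × 170 × 10⁻³ = 198.3 kN (longitudinal, 2 welds).
R_nwt = 0.6 × 550 × 3.535 × 115 × 10⁻³ = 134.2 kN (transverse, base value).
(i) R_nwl + R_nwt = 332.5 kN; (ii) 0.85 R_nwl + 1.5 R_nwt = 369.8 kN.
R_n = max = 369.8 kN [governs: (ii)]; R_n/Ω = 184.9 kN.

R_n/Ω ≈ 185 kN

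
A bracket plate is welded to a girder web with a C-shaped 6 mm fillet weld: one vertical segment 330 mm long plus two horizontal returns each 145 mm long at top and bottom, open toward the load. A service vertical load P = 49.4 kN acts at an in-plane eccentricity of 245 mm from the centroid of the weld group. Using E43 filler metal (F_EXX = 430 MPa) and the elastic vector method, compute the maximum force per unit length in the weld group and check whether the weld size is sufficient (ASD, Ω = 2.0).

Total weld length L_w = 620 mm. Treat welds as unit-width lines.
Centroid: x̄ = 2×145×72.5 / 620 = 33.91 mm from the vertical weld.
Polar moment about centroid: J = I_x + I_y = [330³/12 + 2×145×165²] + [330×33.91² + 2(145³/12 + 145×38.59²)] = 12210000 mm³.
Direct shear f_v = P/L_w = 49.4×10³ / 620 = 79.68 N/mm (vertical).
Torsion M = P·e = 49.4×10³ × 245 = 12103000 N·mm.
Critical point at (x, y) = (111.1, 165) from centroid. f_tx = M·y/J = 163.6 N/mm; f_ty = M·x/J = 110.1 N/mm.
Resultant f_max = √[f_tx² + (f_v + f_ty)²] = √[163.6² + (79.68 + 110.1)²] = 250.6 N/mm.
Capacity per unit length: r_n/Ω = (1/2.0) × 0.6 × 430 × (0.707 × 6) = 547.2 N/mm.
250.6 ≤ 547.2 → adequate.

f_max ≈ 251 N/mm; adequate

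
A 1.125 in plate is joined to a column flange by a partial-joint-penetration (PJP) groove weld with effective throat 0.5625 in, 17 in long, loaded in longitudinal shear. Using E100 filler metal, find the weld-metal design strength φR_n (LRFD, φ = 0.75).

φR_n ≈ 430 kips

E100XX → F_EXX = 100 ksi.
Effective throat (given) t_e = 0.5625 in.
A_we = 0.5625 × 17 = 9.562 in².
F_nw = 0.6 F_EXX = 60 ksi.
φR_n = 0.75 × 60 × 9.562 = 430.3 kips.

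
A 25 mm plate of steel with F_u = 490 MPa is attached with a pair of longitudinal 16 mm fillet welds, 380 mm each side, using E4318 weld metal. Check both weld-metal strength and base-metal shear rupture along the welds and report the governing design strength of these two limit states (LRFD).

φR_n ≈ 1660 kN (weld metal governs)

E43XX → F_EXX = 430 MPa.
t_e = 0.707 × 16 = 11.31 mm; L = 760 mm.
Weld metal: φR_n = 0.75 × 0.6 × 430 × 11.31 × 760 × 10⁻³ = 1664 kN.
Base metal (shear rupture): φR_n = 0.75 × 0.6 × 490 × 25 × 760 × 10⁻³ = 4190 kN.
Governing: weld metal.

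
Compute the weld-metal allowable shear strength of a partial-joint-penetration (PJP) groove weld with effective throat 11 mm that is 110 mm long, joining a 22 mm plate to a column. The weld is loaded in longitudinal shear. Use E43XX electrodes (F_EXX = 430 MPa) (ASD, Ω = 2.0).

R_n/Ω ≈ 156 kN

Effective throat (given) t_e = 11 mm.
A_we = 11 × 110 = 1210 mm².
F_nw = 0.6 F_EXX = 258 MPa.
R_n/Ω = (258 × 1210) / 2.0 × 10⁻³ = 156.1 kN.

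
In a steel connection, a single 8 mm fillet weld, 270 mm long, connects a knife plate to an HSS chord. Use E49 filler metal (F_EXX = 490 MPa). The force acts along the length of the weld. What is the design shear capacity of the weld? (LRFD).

Effective throat t_e = 0.707 × 8 = 5.656 mm.
Total length L = 270 mm; A_we = 5.656 × 270 = 1527 mm².
F_nw = 0.6 F_EXX = 0.6 × 490 = 294 MPa.
φR_n = 0.75 × 294 × 1527 × 10⁻³ = 336.7 kN.

φR_n ≈ 337 kN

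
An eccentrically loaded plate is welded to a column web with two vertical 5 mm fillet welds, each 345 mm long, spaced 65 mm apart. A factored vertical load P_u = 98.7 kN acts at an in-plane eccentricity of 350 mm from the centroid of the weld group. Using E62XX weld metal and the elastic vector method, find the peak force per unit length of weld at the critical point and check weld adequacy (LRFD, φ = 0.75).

E62XX → F_EXX = 620 MPa.
Total weld length L_w = 690 mm. Treat welds as unit-width lines.
Polar moment about centroid: J = 2[d³/12 + d(b/2)²] = 2[345³/12 + 345×32.5²] = 7573000 mm³.
Direct shear f_v = P/L_w = 98.7×10³ / 690 = 143 N/mm (vertical).
Torsion M = P·e = 98.7×10³ × 350 = 34545000 N·mm.
Critical point at (x, y) = (32.5, 172.5) from centroid. f_tx = M·y/J = 786.9 N/mm; f_ty = M·x/J = 148.3 N/mm.
Resultant f_max = √[f_tx² + (f_v + f_ty)²] = √[786.9² + (143 + 148.3)²] = 839.1 N/mm.
Capacity per unit length: φr_n = 0.75 × 0.6 × 620 × (0.707 × 5) = 986.3 N/mm.
839.1 ≤ 986.3 → adequate.

f_max ≈ 839 N/mm; adequate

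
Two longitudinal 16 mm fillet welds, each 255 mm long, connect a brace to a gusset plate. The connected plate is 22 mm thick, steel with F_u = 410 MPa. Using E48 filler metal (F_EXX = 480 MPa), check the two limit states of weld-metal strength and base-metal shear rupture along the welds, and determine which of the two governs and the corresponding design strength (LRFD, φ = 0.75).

φR_n ≈ 1250 kN (weld metal governs)

t_e = 0.707 × 16 = 11.31 mm; L = 510 mm.
Weld metal: φR_n = 0.75 × 0.6 × 480 × 11.31 × 510 × 10⁻³ = 1246 kN.
Base metal (shear rupture): φR_n = 0.75 × 0.6 × 410 × 22 × 510 × 10⁻³ = 2070 kN.
Governing: weld metal.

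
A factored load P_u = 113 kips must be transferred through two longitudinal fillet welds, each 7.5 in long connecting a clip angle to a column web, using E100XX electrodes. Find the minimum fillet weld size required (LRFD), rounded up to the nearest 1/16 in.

E100XX → F_EXX = 100 ksi.
Total weld length L = 15 in.
Required throat t_e = P_u / (φ × 0.6 F_EXX × L) = 113 / (0.75 × 0.6 × 100 × 15) = 0.1674 in.
Required leg w = t_e / 0.707 = 0.2368 in → use 1/4 in.

w = 1/4 in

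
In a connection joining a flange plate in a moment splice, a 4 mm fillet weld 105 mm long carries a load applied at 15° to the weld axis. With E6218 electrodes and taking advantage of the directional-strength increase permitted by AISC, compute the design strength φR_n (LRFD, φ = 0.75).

φR_n ≈ 88.3 kN

E62XX → F_EXX = 620 MPa.
t_e = 0.707 × 4 = 2.828 mm; A_we = 2.828 × 105 = 296.9 mm².
Directional factor: 1.0 + 0.5 sin^1.5(15°) = 1.066.
F_nw = 0.6 × 620 × 1.066 = 396.5 MPa.
φR_n = 0.75 × 396.5 × 296.9 × 10⁻³ = 88.3 kN.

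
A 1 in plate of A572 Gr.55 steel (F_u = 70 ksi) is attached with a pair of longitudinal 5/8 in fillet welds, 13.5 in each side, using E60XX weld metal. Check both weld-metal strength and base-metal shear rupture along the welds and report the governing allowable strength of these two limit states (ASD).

R_n/Ω ≈ 215 kip (weld metal governs)

E60XX → F_EXX = 60 ksi.
t_e = 0.707 × 0.625 = 0.4419 in; L = 27 in.
Weld metal: R_n/Ω = (1/2.0) × 0.6 × 60 × 0.4419 × 27 = 214.8 kip.
Base metal (shear rupture): R_n/Ω = (1/2.0) × 0.6 × 70 × 1 × 27 = 567 kip.
Governing: weld metal.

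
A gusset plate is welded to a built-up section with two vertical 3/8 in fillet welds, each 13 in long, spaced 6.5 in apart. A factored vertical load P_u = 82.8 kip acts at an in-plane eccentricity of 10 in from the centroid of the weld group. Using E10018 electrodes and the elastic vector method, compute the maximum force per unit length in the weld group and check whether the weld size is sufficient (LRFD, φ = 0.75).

E100XX → F_EXX = 100 ksi.
Total weld length L_w = 26 in. Treat welds as unit-width lines.
Polar moment about centroid: J = 2[d³/12 + d(b/2)²] = 2[13³/12 + 13×3.25²] = 640.8 in³.
Direct shear f_v = P/L_w = 82.8 / 26 = 3.185 kip/in (vertical).
Torsion M = P·e = 82.8 × 10 = 828 kip·in.
Critical point at (x, y) = (3.25, 6.5) from centroid. f_tx = M·y/J = 8.399 kip/in; f_ty = M·x/J = 4.199 kip/in.
Resultant f_max = √[f_tx² + (f_v + f_ty)²] = √[8.399² + (3.185 + 4.199)²] = 11.18 kip/in.
Capacity per unit length: φr_n = 0.75 × 0.6 × 100 × (0.707 × 0.375) = 11.93 kip/in.
11.18 ≤ 11.93 → adequate.

f_max ≈ 11.2 kip/in; adequate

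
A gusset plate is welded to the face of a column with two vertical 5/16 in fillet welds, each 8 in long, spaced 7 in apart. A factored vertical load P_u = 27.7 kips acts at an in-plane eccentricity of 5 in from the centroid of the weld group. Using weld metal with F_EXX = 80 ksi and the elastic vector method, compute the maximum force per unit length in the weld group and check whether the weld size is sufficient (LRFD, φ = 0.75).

f_max ≈ 3.98 kip/in; adequate

Total weld length L_w = 16 in. Treat welds as unit-width lines.
Polar moment about centroid: J = 2[d³/12 + d(b/2)²] = 2[8³/12 + 8×3.5²] = 281.3 in³.
Direct shear f_v = P/L_w = 27.7 / 16 = 1.731 kip/in (vertical).
Torsion M = P·e = 27.7 × 5 = 138.5 kip·in.
Critical point at (x, y) = (3.5, 4) from centroid. f_tx = M·y/J = 1.969 kip/in; f_ty = M·x/J = 1.723 kip/in.
Resultant f_max = √[f_tx² + (f_v + f_ty)²] = √[1.969² + (1.731 + 1.723)²] = 3.976 kip/in.
Capacity per unit length: φr_n = 0.75 × 0.6 × 80 × (0.707 × 0.3125) = 7.954 kip/in.
3.976 ≤ 7.954 → adequate.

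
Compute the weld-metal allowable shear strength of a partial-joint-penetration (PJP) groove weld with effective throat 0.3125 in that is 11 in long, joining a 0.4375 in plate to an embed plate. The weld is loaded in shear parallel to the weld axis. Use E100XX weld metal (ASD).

E100XX → F_EXX = 100 ksi.
Effective throat (given) t_e = 0.3125 in.
A_we = 0.3125 × 11 = 3.438 in².
F_nw = 0.6 F_EXX = 60 ksi.
R_n/Ω = (60 × 3.438) / 2.0 = 103.1 kips.

R_n/Ω ≈ 103 kips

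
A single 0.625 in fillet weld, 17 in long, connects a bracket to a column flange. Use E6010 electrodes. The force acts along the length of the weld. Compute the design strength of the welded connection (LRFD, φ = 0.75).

φR_n ≈ 203 kips

E60XX → F_EXX = 60 ksi.
Effective throat t_e = 0.707 × 0.625 = 0.4419 in.
Total length L = 17 in; A_we = 0.4419 × 17 = 7.512 in².
F_nw = 0.6 F_EXX = 0.6 × 60 = 36 ksi.
φR_n = 0.75 × 36 × 7.512 = 202.8 kips.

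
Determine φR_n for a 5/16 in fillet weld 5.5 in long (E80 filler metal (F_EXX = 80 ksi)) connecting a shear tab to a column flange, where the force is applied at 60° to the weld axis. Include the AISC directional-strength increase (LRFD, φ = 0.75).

t_e = 0.707 × 0.3125 = 0.2209 in; A_we = 0.2209 × 5.5 = 1.215 in².
Directional factor: 1.0 + 0.5 sin^1.5(60°) = 1.403.
F_nw = 0.6 × 80 × 1.403 = 67.34 ksi.
φR_n = 0.75 × 67.34 × 1.215 = 61.37 kips.

φR_n ≈ 61.4 kips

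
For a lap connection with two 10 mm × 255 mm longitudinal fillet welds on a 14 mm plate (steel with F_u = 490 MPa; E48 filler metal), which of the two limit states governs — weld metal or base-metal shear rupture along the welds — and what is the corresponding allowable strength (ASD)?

E48XX → F_EXX = 480 MPa.
t_e = 0.707 × 10 = 7.07 mm; L = 510 mm.
Weld metal: R_n/Ω = (1/2.0) × 0.6 × 480 × 7.07 × 510 × 10⁻³ = 519.2 kN.
Base metal (shear rupture): R_n/Ω = (1/2.0) × 0.6 × 490 × 14 × 510 × 10⁻³ = 1050 kN.
Governing: weld metal.

R_n/Ω ≈ 519 kN (weld metal governs)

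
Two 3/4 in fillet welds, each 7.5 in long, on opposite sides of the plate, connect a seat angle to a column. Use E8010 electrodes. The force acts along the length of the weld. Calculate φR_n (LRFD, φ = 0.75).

φR_n ≈ 286 kip

E80XX → F_EXX = 80 ksi.
Effective throat t_e = 0.707 × 0.75 = 0.5302 in.
Total length L = 15 in; A_we = 0.5302 × 15 = 7.954 in².
F_nw = 0.6 F_EXX = 0.6 × 80 = 48 ksi.
φR_n = 0.75 × 48 × 7.954 = 286.3 kip.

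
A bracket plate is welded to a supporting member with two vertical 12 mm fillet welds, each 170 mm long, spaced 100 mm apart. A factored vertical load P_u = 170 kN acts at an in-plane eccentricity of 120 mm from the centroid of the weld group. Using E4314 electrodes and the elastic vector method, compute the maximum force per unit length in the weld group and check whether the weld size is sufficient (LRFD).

E43XX → F_EXX = 430 MPa.
Total weld length L_w = 340 mm. Treat welds as unit-width lines.
Polar moment about centroid: J = 2[d³/12 + d(b/2)²] = 2[170³/12 + 170×50²] = 1669000 mm³.
Direct shear f_v = P/L_w = 170×10³ / 340 = 500 N/mm (vertical).
Torsion M = P·e = 170×10³ × 120 = 20400000 N·mm.
Critical point at (x, y) = (50, 85) from centroid. f_tx = M·y/J = 1039 N/mm; f_ty = M·x/J = 611.2 N/mm.
Resultant f_max = √[f_tx² + (f_v + f_ty)²] = √[1039² + (500 + 611.2)²] = 1521 N/mm.
Capacity per unit length: φr_n = 0.75 × 0.6 × 430 × (0.707 × 12) = 1642 N/mm.
1521 ≤ 1642 → adequate.

f_max ≈ 1520 N/mm; adequate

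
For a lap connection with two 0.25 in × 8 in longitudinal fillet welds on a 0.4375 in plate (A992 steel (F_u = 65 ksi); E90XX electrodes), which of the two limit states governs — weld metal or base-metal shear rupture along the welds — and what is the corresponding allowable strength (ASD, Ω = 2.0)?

R_n/Ω ≈ 76.4 kip (weld metal governs)

E90XX → F_EXX = 90 ksi.
t_e = 0.707 × 0.25 = 0.1767 in; L = 16 in.
Weld metal: R_n/Ω = (1/2.0) × 0.6 × 90 × 0.1767 × 16 = 76.36 kip.
Base metal (shear rupture): R_n/Ω = (1/2.0) × 0.6 × 65 × 0.4375 × 16 = 136.5 kip.
Governing: weld metal.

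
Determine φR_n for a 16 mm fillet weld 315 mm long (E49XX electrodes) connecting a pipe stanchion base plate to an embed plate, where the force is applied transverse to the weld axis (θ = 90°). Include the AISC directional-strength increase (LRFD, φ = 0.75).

φR_n ≈ 1180 kN

E49XX → F_EXX = 490 MPa.
t_e = 0.707 × 16 = 11.31 mm; A_we = 11.31 × 315 = 3563 mm².
Directional factor: 1.0 + 0.5 sin^1.5(90°) = 1.5.
F_nw = 0.6 × 490 × 1.5 = 441 MPa.
φR_n = 0.75 × 441 × 3563 × 10⁻³ = 1179 kN.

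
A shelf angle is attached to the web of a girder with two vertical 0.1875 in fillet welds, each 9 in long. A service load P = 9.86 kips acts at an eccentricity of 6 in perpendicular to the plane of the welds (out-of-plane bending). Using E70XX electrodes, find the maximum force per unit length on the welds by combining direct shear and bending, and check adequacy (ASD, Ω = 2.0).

E70XX → F_EXX = 70 ksi.
L_w = 2 × 9 = 18 in; section modulus (unit throat) S = 2 × L²/6 = 27 in².
Direct shear f_v = P/L_w = 9.86/18 = 0.5478 kip/in.
Moment M = P × e = 9.86 × 6 = 59.16 kip·in; bending f_b = M/S = 2.191 kip/in.
f_max = √(f_v² + f_b²) = √(0.5478² + 2.191²) = 2.259 kip/in.
r_n/Ω = (1/2.0) × 0.6 × 70 × (0.707 × 0.1875) = 2.784 kip/in → adequate.

f_max ≈ 2.26 kip/in; adequate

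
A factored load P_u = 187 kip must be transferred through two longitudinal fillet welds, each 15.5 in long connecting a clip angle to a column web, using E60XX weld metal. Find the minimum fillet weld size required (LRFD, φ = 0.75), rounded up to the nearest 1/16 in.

w = 3/8 in

E60XX → F_EXX = 60 ksi.
Total weld length L = 31 in.
Required throat t_e = P_u / (φ × 0.6 F_EXX × L) = 187 / (0.75 × 0.6 × 60 × 31) = 0.2234 in.
Required leg w = t_e / 0.707 = 0.316 in → use 3/8 in.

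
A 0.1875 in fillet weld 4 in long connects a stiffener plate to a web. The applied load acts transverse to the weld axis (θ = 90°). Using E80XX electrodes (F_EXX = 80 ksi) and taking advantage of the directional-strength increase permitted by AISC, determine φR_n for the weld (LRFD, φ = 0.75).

t_e = 0.707 × 0.1875 = 0.1326 in; A_we = 0.1326 × 4 = 0.5302 in².
Directional factor: 1.0 + 0.5 sin^1.5(90°) = 1.5.
F_nw = 0.6 × 80 × 1.5 = 72 ksi.
φR_n = 0.75 × 72 × 0.5302 = 28.63 kip.

φR_n ≈ 28.6 kip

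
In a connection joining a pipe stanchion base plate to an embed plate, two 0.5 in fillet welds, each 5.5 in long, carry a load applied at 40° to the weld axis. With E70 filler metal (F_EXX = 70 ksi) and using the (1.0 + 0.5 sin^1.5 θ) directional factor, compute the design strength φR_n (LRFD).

φR_n ≈ 154 kip

t_e = 0.707 × 0.5 = 0.3535 in; A_we = 0.3535 × 11 = 3.888 in².
Directional factor: 1.0 + 0.5 sin^1.5(40°) = 1.258.
F_nw = 0.6 × 70 × 1.258 = 52.82 ksi.
φR_n = 0.75 × 52.82 × 3.888 = 154 kip.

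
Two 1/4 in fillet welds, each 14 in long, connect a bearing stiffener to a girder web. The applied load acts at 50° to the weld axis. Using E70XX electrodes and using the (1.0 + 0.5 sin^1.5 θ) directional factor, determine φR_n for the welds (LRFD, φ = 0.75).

φR_n ≈ 208 kip

E70XX → F_EXX = 70 ksi.
t_e = 0.707 × 0.25 = 0.1767 in; A_we = 0.1767 × 28 = 4.949 in².
Directional factor: 1.0 + 0.5 sin^1.5(50°) = 1.335.
F_nw = 0.6 × 70 × 1.335 = 56.08 ksi.
φR_n = 0.75 × 56.08 × 4.949 = 208.2 kip.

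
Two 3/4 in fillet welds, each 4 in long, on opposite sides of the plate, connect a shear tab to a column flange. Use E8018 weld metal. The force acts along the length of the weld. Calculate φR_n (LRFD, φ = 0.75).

E80XX → F_EXX = 80 ksi.
Effective throat t_e = 0.707 × 0.75 = 0.5302 in.
Total length L = 8 in; A_we = 0.5302 × 8 = 4.242 in².
F_nw = 0.6 F_EXX = 0.6 × 80 = 48 ksi.
φR_n = 0.75 × 48 × 4.242 = 152.7 kip.

φR_n ≈ 153 kip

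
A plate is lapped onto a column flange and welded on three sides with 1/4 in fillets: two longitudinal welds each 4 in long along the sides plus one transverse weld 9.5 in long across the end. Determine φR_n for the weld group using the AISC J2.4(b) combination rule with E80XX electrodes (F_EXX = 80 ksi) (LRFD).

φR_n ≈ 134 kips

t_e = 0.707 × 0.25 = 0.1767 in.
R_nwl = 0.6 × 80 × 0.1767 × 8 = 67.87 kips (longitudinal, 2 welds).
R_nwt = 0.6 × 80 × 0.1767 × 9.5 = 80.6 kips (transverse, base value).
(i) R_nwl + R_nwt = 148.5 kips; (ii) 0.85 R_nwl + 1.5 R_nwt = 178.6 kips.
R_n = max = 178.6 kips [governs: (ii)]; φR_n = 133.9 kips.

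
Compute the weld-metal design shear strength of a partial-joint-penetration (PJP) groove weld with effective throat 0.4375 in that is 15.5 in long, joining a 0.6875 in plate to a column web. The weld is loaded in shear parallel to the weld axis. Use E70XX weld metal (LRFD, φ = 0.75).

E70XX → F_EXX = 70 ksi.
Effective throat (given) t_e = 0.4375 in.
A_we = 0.4375 × 15.5 = 6.781 in².
F_nw = 0.6 F_EXX = 42 ksi.
φR_n = 0.75 × 42 × 6.781 = 213.6 kip.

φR_n ≈ 214 kip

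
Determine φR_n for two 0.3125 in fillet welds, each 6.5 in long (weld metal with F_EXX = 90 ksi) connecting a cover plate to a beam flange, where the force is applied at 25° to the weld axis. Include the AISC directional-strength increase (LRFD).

t_e = 0.707 × 0.3125 = 0.2209 in; A_we = 0.2209 × 13 = 2.872 in².
Directional factor: 1.0 + 0.5 sin^1.5(25°) = 1.137.
F_nw = 0.6 × 90 × 1.137 = 61.42 ksi.
φR_n = 0.75 × 61.42 × 2.872 = 132.3 kips.

φR_n ≈ 132 kips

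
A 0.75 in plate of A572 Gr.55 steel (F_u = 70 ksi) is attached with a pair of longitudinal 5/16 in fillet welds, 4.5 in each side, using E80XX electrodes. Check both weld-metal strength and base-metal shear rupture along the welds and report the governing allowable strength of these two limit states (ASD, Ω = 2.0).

E80XX → F_EXX = 80 ksi.
t_e = 0.707 × 0.3125 = 0.2209 in; L = 9 in.
Weld metal: R_n/Ω = (1/2.0) × 0.6 × 80 × 0.2209 × 9 = 47.72 kips.
Base metal (shear rupture): R_n/Ω = (1/2.0) × 0.6 × 70 × 0.75 × 9 = 141.8 kips.
Governing: weld metal.

R_n/Ω ≈ 47.7 kips (weld metal governs)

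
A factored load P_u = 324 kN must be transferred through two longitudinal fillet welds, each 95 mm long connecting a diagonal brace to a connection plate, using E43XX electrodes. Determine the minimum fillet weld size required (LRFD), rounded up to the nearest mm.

w = 13 mm

E43XX → F_EXX = 430 MPa.
Total weld length L = 190 mm.
Required throat t_e = P_u / (φ × 0.6 F_EXX × L) = 324 / (0.75 × 0.6 × 430 × 190 × 10⁻³) = 8.813 mm.
Required leg w = t_e / 0.707 = 12.46 mm → use 13 mm.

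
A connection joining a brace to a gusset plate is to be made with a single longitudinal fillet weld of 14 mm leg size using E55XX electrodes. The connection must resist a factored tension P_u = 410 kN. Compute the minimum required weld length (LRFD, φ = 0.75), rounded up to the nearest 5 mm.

L = 170 mm

E55XX → F_EXX = 550 MPa.
Throat t_e = 0.707 × 14 = 9.898 mm.
φr_n = 0.75 × 0.6 × 550 × 9.898 × 10⁻³ = 2.45 kN/mm.
L_req = P_u / φr_n = 410 / 2.45 = 167.4 mm total.
Round up → use L = 170 mm.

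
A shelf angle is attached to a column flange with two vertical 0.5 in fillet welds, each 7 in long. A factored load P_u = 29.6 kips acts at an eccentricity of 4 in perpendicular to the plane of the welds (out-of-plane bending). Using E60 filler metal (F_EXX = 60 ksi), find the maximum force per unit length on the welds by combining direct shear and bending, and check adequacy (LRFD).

L_w = 2 × 7 = 14 in; section modulus (unit throat) S = 2 × L²/6 = 16.33 in².
Direct shear f_v = P/L_w = 29.6/14 = 2.114 kip/in.
Moment M = P × e = 29.6 × 4 = 118.4 kip·in; bending f_b = M/S = 7.249 kip/in.
f_max = √(f_v² + f_b²) = √(2.114² + 7.249²) = 7.551 kip/in.
φr_n = 0.75 × 0.6 × 60 × (0.707 × 0.5) = 9.544 kip/in → adequate.

f_max ≈ 7.55 kip/in; adequate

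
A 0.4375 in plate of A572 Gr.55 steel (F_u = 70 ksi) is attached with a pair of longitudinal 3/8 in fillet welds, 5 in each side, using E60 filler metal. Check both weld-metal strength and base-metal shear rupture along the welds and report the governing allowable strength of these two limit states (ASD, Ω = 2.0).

R_n/Ω ≈ 47.7 kips (weld metal governs)

E60XX → F_EXX = 60 ksi.
t_e = 0.707 × 0.375 = 0.2651 in; L = 10 in.
Weld metal: R_n/Ω = (1/2.0) × 0.6 × 60 × 0.2651 × 10 = 47.72 kips.
Base metal (shear rupture): R_n/Ω = (1/2.0) × 0.6 × 70 × 0.4375 × 10 = 91.88 kips.
Governing: weld metal.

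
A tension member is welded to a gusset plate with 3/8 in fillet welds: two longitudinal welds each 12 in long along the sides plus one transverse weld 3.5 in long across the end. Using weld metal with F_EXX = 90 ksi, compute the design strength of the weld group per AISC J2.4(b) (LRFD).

t_e = 0.707 × 0.375 = 0.2651 in.
R_nwl = 0.6 × 90 × 0.2651 × 24 = 343.6 kip (longitudinal, 2 welds).
R_nwt = 0.6 × 90 × 0.2651 × 3.5 = 50.11 kip (transverse, base value).
(i) R_nwl + R_nwt = 393.7 kip; (ii) 0.85 R_nwl + 1.5 R_nwt = 367.2 kip.
R_n = max = 393.7 kip [governs: (i)]; φR_n = 295.3 kip.

φR_n ≈ 295 kip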